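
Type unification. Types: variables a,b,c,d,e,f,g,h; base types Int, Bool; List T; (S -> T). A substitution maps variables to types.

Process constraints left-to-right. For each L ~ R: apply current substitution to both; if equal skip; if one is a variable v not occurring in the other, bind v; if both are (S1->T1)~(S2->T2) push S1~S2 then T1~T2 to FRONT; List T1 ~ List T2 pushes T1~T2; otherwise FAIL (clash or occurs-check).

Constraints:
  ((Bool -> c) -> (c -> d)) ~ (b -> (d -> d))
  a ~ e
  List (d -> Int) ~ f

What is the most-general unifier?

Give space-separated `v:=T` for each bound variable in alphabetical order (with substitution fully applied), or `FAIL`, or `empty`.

step 1: unify ((Bool -> c) -> (c -> d)) ~ (b -> (d -> d))  [subst: {-} | 2 pending]
  -> decompose arrow: push (Bool -> c)~b, (c -> d)~(d -> d)
step 2: unify (Bool -> c) ~ b  [subst: {-} | 3 pending]
  bind b := (Bool -> c)
step 3: unify (c -> d) ~ (d -> d)  [subst: {b:=(Bool -> c)} | 2 pending]
  -> decompose arrow: push c~d, d~d
step 4: unify c ~ d  [subst: {b:=(Bool -> c)} | 3 pending]
  bind c := d
step 5: unify d ~ d  [subst: {b:=(Bool -> c), c:=d} | 2 pending]
  -> identical, skip
step 6: unify a ~ e  [subst: {b:=(Bool -> c), c:=d} | 1 pending]
  bind a := e
step 7: unify List (d -> Int) ~ f  [subst: {b:=(Bool -> c), c:=d, a:=e} | 0 pending]
  bind f := List (d -> Int)

Answer: a:=e b:=(Bool -> d) c:=d f:=List (d -> Int)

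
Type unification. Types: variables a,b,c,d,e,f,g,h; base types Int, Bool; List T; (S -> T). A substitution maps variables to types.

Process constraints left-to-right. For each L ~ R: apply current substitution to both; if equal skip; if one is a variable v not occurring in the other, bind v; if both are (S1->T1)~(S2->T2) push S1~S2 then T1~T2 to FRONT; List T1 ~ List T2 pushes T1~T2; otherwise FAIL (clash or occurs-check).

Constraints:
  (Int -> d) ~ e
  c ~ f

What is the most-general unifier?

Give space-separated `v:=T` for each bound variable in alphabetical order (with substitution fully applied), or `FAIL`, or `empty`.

Answer: c:=f e:=(Int -> d)

Derivation:
step 1: unify (Int -> d) ~ e  [subst: {-} | 1 pending]
  bind e := (Int -> d)
step 2: unify c ~ f  [subst: {e:=(Int -> d)} | 0 pending]
  bind c := f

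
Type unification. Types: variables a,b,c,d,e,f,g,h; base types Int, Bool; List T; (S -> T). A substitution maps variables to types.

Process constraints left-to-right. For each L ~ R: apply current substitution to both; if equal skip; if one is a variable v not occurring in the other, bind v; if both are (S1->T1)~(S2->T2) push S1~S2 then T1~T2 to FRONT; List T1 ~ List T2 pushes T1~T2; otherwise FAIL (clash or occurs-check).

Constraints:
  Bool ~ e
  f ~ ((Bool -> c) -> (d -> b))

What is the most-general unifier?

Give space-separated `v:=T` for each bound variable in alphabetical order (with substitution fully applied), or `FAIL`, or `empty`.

Answer: e:=Bool f:=((Bool -> c) -> (d -> b))

Derivation:
step 1: unify Bool ~ e  [subst: {-} | 1 pending]
  bind e := Bool
step 2: unify f ~ ((Bool -> c) -> (d -> b))  [subst: {e:=Bool} | 0 pending]
  bind f := ((Bool -> c) -> (d -> b))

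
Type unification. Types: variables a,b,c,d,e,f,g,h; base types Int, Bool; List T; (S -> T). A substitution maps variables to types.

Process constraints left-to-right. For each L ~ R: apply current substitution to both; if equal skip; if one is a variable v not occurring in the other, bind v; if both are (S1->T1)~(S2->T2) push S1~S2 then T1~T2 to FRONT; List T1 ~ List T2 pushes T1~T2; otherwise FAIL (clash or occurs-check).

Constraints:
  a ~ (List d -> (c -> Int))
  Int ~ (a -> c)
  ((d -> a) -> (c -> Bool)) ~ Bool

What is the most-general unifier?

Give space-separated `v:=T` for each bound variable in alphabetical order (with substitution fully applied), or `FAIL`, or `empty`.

step 1: unify a ~ (List d -> (c -> Int))  [subst: {-} | 2 pending]
  bind a := (List d -> (c -> Int))
step 2: unify Int ~ ((List d -> (c -> Int)) -> c)  [subst: {a:=(List d -> (c -> Int))} | 1 pending]
  clash: Int vs ((List d -> (c -> Int)) -> c)

Answer: FAIL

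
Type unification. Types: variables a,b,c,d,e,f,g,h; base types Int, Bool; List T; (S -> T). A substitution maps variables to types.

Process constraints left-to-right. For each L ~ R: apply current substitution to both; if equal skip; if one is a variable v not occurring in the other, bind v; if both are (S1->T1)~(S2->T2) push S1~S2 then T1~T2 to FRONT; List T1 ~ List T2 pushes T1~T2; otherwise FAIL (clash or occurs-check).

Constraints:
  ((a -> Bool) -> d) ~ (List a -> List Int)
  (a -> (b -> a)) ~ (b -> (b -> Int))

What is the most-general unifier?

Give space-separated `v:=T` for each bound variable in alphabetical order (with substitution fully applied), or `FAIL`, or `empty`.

step 1: unify ((a -> Bool) -> d) ~ (List a -> List Int)  [subst: {-} | 1 pending]
  -> decompose arrow: push (a -> Bool)~List a, d~List Int
step 2: unify (a -> Bool) ~ List a  [subst: {-} | 2 pending]
  clash: (a -> Bool) vs List a

Answer: FAIL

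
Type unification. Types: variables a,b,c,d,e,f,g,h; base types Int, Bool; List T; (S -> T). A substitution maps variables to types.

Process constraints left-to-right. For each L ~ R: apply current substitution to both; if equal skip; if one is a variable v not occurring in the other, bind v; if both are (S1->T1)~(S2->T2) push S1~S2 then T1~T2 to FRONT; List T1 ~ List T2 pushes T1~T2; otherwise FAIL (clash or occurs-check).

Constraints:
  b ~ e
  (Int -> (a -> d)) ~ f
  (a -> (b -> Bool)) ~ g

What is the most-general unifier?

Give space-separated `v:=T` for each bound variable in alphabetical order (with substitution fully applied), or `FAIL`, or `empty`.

step 1: unify b ~ e  [subst: {-} | 2 pending]
  bind b := e
step 2: unify (Int -> (a -> d)) ~ f  [subst: {b:=e} | 1 pending]
  bind f := (Int -> (a -> d))
step 3: unify (a -> (e -> Bool)) ~ g  [subst: {b:=e, f:=(Int -> (a -> d))} | 0 pending]
  bind g := (a -> (e -> Bool))

Answer: b:=e f:=(Int -> (a -> d)) g:=(a -> (e -> Bool))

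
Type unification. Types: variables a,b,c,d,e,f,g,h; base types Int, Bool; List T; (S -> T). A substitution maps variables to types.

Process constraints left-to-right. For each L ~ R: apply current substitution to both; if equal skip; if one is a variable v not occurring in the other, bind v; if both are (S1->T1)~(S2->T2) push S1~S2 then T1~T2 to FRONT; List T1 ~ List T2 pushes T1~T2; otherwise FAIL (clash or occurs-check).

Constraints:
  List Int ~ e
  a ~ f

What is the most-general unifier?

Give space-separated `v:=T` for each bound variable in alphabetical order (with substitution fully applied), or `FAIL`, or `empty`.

Answer: a:=f e:=List Int

Derivation:
step 1: unify List Int ~ e  [subst: {-} | 1 pending]
  bind e := List Int
step 2: unify a ~ f  [subst: {e:=List Int} | 0 pending]
  bind a := f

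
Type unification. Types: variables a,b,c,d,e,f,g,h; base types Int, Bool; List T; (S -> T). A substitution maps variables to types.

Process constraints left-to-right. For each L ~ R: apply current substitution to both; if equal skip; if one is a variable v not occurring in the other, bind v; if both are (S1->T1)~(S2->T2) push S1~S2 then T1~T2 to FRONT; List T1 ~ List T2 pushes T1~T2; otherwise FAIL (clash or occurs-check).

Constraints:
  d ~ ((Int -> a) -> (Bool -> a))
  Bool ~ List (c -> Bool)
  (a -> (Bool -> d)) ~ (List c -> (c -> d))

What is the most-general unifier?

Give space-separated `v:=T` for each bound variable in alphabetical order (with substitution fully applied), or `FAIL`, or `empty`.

step 1: unify d ~ ((Int -> a) -> (Bool -> a))  [subst: {-} | 2 pending]
  bind d := ((Int -> a) -> (Bool -> a))
step 2: unify Bool ~ List (c -> Bool)  [subst: {d:=((Int -> a) -> (Bool -> a))} | 1 pending]
  clash: Bool vs List (c -> Bool)

Answer: FAIL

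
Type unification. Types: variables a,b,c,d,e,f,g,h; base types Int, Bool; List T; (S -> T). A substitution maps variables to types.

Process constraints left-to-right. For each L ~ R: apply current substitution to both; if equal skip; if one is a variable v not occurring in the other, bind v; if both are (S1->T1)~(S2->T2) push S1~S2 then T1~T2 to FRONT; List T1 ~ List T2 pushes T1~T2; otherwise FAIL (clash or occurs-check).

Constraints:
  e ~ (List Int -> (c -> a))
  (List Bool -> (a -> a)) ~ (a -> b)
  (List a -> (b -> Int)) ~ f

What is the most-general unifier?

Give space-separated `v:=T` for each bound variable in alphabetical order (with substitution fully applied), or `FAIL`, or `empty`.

Answer: a:=List Bool b:=(List Bool -> List Bool) e:=(List Int -> (c -> List Bool)) f:=(List List Bool -> ((List Bool -> List Bool) -> Int))

Derivation:
step 1: unify e ~ (List Int -> (c -> a))  [subst: {-} | 2 pending]
  bind e := (List Int -> (c -> a))
step 2: unify (List Bool -> (a -> a)) ~ (a -> b)  [subst: {e:=(List Int -> (c -> a))} | 1 pending]
  -> decompose arrow: push List Bool~a, (a -> a)~b
step 3: unify List Bool ~ a  [subst: {e:=(List Int -> (c -> a))} | 2 pending]
  bind a := List Bool
step 4: unify (List Bool -> List Bool) ~ b  [subst: {e:=(List Int -> (c -> a)), a:=List Bool} | 1 pending]
  bind b := (List Bool -> List Bool)
step 5: unify (List List Bool -> ((List Bool -> List Bool) -> Int)) ~ f  [subst: {e:=(List Int -> (c -> a)), a:=List Bool, b:=(List Bool -> List Bool)} | 0 pending]
  bind f := (List List Bool -> ((List Bool -> List Bool) -> Int))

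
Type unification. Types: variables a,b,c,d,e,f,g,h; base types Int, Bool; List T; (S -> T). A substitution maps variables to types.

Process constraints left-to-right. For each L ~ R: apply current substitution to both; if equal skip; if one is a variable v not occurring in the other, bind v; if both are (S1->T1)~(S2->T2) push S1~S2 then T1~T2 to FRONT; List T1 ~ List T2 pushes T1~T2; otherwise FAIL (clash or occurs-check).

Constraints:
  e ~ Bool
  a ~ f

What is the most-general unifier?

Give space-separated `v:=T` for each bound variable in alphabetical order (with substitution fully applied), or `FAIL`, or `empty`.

Answer: a:=f e:=Bool

Derivation:
step 1: unify e ~ Bool  [subst: {-} | 1 pending]
  bind e := Bool
step 2: unify a ~ f  [subst: {e:=Bool} | 0 pending]
  bind a := f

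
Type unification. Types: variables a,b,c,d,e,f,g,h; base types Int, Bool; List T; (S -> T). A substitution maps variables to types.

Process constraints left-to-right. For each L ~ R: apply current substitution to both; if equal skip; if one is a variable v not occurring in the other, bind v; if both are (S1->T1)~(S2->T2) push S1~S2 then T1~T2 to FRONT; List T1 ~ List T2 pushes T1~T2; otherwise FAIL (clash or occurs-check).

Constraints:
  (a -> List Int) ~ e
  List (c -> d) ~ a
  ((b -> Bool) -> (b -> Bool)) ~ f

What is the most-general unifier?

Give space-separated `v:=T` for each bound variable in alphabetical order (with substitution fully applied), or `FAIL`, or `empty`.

step 1: unify (a -> List Int) ~ e  [subst: {-} | 2 pending]
  bind e := (a -> List Int)
step 2: unify List (c -> d) ~ a  [subst: {e:=(a -> List Int)} | 1 pending]
  bind a := List (c -> d)
step 3: unify ((b -> Bool) -> (b -> Bool)) ~ f  [subst: {e:=(a -> List Int), a:=List (c -> d)} | 0 pending]
  bind f := ((b -> Bool) -> (b -> Bool))

Answer: a:=List (c -> d) e:=(List (c -> d) -> List Int) f:=((b -> Bool) -> (b -> Bool))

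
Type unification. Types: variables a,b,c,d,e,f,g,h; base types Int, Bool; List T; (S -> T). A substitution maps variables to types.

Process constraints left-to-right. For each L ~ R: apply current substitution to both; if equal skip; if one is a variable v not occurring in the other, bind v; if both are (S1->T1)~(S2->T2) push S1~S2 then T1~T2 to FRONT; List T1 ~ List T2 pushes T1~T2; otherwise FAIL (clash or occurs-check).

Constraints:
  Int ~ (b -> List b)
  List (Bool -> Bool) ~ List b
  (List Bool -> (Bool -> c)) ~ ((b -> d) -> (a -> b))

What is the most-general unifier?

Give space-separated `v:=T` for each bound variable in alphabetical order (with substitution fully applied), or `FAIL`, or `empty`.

step 1: unify Int ~ (b -> List b)  [subst: {-} | 2 pending]
  clash: Int vs (b -> List b)

Answer: FAIL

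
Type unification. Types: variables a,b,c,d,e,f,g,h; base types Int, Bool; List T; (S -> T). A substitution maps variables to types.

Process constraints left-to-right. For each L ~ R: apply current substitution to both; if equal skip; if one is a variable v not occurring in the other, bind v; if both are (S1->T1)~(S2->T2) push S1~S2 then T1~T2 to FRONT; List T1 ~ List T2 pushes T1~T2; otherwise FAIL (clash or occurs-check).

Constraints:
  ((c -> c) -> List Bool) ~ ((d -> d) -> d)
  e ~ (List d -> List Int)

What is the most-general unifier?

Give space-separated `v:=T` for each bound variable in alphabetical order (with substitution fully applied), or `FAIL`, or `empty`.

step 1: unify ((c -> c) -> List Bool) ~ ((d -> d) -> d)  [subst: {-} | 1 pending]
  -> decompose arrow: push (c -> c)~(d -> d), List Bool~d
step 2: unify (c -> c) ~ (d -> d)  [subst: {-} | 2 pending]
  -> decompose arrow: push c~d, c~d
step 3: unify c ~ d  [subst: {-} | 3 pending]
  bind c := d
step 4: unify d ~ d  [subst: {c:=d} | 2 pending]
  -> identical, skip
step 5: unify List Bool ~ d  [subst: {c:=d} | 1 pending]
  bind d := List Bool
step 6: unify e ~ (List List Bool -> List Int)  [subst: {c:=d, d:=List Bool} | 0 pending]
  bind e := (List List Bool -> List Int)

Answer: c:=List Bool d:=List Bool e:=(List List Bool -> List Int)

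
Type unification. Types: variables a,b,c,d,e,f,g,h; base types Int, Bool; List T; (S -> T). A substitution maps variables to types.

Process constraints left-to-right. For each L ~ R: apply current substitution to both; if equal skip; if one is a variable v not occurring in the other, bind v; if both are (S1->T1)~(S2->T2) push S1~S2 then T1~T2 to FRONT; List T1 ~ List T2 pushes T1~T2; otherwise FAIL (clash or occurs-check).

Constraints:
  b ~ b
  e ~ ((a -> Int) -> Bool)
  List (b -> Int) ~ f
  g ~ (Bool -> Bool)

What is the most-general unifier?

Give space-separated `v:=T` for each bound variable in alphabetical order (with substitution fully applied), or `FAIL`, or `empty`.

step 1: unify b ~ b  [subst: {-} | 3 pending]
  -> identical, skip
step 2: unify e ~ ((a -> Int) -> Bool)  [subst: {-} | 2 pending]
  bind e := ((a -> Int) -> Bool)
step 3: unify List (b -> Int) ~ f  [subst: {e:=((a -> Int) -> Bool)} | 1 pending]
  bind f := List (b -> Int)
step 4: unify g ~ (Bool -> Bool)  [subst: {e:=((a -> Int) -> Bool), f:=List (b -> Int)} | 0 pending]
  bind g := (Bool -> Bool)

Answer: e:=((a -> Int) -> Bool) f:=List (b -> Int) g:=(Bool -> Bool)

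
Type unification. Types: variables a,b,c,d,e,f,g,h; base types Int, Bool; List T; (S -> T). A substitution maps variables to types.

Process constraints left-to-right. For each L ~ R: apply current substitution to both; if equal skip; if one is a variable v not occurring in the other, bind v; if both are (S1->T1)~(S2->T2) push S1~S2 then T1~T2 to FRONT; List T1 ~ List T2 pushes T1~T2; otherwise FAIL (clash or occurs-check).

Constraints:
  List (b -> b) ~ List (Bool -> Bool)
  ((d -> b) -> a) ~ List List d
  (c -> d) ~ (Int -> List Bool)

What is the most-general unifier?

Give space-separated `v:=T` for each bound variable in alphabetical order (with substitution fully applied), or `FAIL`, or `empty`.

step 1: unify List (b -> b) ~ List (Bool -> Bool)  [subst: {-} | 2 pending]
  -> decompose List: push (b -> b)~(Bool -> Bool)
step 2: unify (b -> b) ~ (Bool -> Bool)  [subst: {-} | 2 pending]
  -> decompose arrow: push b~Bool, b~Bool
step 3: unify b ~ Bool  [subst: {-} | 3 pending]
  bind b := Bool
step 4: unify Bool ~ Bool  [subst: {b:=Bool} | 2 pending]
  -> identical, skip
step 5: unify ((d -> Bool) -> a) ~ List List d  [subst: {b:=Bool} | 1 pending]
  clash: ((d -> Bool) -> a) vs List List d

Answer: FAIL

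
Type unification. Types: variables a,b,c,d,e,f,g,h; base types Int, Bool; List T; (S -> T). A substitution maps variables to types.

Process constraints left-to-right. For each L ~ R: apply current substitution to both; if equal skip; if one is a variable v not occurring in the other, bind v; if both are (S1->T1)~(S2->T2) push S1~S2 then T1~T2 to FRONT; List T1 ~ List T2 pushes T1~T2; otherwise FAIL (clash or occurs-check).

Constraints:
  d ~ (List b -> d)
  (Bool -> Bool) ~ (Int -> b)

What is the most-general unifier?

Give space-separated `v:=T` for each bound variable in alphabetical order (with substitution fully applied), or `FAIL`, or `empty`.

Answer: FAIL

Derivation:
step 1: unify d ~ (List b -> d)  [subst: {-} | 1 pending]
  occurs-check fail: d in (List b -> d)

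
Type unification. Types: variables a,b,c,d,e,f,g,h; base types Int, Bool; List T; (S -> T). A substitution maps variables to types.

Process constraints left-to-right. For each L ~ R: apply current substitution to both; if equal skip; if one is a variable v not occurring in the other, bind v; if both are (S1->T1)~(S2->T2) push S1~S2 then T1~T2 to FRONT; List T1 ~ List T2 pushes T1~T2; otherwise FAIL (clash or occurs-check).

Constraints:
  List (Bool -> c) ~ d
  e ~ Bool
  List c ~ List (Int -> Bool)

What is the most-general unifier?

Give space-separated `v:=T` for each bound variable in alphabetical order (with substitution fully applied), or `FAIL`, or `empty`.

step 1: unify List (Bool -> c) ~ d  [subst: {-} | 2 pending]
  bind d := List (Bool -> c)
step 2: unify e ~ Bool  [subst: {d:=List (Bool -> c)} | 1 pending]
  bind e := Bool
step 3: unify List c ~ List (Int -> Bool)  [subst: {d:=List (Bool -> c), e:=Bool} | 0 pending]
  -> decompose List: push c~(Int -> Bool)
step 4: unify c ~ (Int -> Bool)  [subst: {d:=List (Bool -> c), e:=Bool} | 0 pending]
  bind c := (Int -> Bool)

Answer: c:=(Int -> Bool) d:=List (Bool -> (Int -> Bool)) e:=Bool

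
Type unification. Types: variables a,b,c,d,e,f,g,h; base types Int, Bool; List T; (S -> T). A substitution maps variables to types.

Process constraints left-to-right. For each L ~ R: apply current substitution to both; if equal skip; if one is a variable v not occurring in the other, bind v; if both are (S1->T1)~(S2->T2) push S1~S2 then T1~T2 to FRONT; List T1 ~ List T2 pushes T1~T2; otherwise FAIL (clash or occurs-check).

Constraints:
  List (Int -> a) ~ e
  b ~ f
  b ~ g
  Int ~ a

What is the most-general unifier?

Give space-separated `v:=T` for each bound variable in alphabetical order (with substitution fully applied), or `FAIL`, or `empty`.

Answer: a:=Int b:=g e:=List (Int -> Int) f:=g

Derivation:
step 1: unify List (Int -> a) ~ e  [subst: {-} | 3 pending]
  bind e := List (Int -> a)
step 2: unify b ~ f  [subst: {e:=List (Int -> a)} | 2 pending]
  bind b := f
step 3: unify f ~ g  [subst: {e:=List (Int -> a), b:=f} | 1 pending]
  bind f := g
step 4: unify Int ~ a  [subst: {e:=List (Int -> a), b:=f, f:=g} | 0 pending]
  bind a := Int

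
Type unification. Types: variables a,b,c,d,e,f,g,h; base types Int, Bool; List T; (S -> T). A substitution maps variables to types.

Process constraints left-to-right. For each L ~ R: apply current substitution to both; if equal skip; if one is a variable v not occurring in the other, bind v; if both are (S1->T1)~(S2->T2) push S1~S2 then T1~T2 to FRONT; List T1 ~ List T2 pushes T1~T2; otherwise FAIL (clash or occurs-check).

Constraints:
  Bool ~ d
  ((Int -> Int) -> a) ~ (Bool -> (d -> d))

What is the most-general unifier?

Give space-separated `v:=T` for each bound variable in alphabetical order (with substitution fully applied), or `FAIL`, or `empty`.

step 1: unify Bool ~ d  [subst: {-} | 1 pending]
  bind d := Bool
step 2: unify ((Int -> Int) -> a) ~ (Bool -> (Bool -> Bool))  [subst: {d:=Bool} | 0 pending]
  -> decompose arrow: push (Int -> Int)~Bool, a~(Bool -> Bool)
step 3: unify (Int -> Int) ~ Bool  [subst: {d:=Bool} | 1 pending]
  clash: (Int -> Int) vs Bool

Answer: FAIL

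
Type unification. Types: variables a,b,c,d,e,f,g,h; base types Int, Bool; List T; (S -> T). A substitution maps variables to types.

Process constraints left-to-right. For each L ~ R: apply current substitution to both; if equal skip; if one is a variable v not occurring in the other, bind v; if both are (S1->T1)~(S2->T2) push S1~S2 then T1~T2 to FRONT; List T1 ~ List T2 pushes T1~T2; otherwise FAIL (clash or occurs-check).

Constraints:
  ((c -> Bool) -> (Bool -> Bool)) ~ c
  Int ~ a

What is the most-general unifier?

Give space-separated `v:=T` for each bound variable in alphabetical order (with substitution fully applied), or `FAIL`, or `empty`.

Answer: FAIL

Derivation:
step 1: unify ((c -> Bool) -> (Bool -> Bool)) ~ c  [subst: {-} | 1 pending]
  occurs-check fail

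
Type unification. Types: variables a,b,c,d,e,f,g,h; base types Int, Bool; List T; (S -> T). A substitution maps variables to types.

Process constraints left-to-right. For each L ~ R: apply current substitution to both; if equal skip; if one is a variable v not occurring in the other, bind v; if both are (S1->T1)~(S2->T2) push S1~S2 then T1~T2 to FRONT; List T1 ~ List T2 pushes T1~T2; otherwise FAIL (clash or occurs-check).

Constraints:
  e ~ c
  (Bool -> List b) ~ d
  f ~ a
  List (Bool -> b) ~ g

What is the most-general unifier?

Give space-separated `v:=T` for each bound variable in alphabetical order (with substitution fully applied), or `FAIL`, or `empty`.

step 1: unify e ~ c  [subst: {-} | 3 pending]
  bind e := c
step 2: unify (Bool -> List b) ~ d  [subst: {e:=c} | 2 pending]
  bind d := (Bool -> List b)
step 3: unify f ~ a  [subst: {e:=c, d:=(Bool -> List b)} | 1 pending]
  bind f := a
step 4: unify List (Bool -> b) ~ g  [subst: {e:=c, d:=(Bool -> List b), f:=a} | 0 pending]
  bind g := List (Bool -> b)

Answer: d:=(Bool -> List b) e:=c f:=a g:=List (Bool -> b)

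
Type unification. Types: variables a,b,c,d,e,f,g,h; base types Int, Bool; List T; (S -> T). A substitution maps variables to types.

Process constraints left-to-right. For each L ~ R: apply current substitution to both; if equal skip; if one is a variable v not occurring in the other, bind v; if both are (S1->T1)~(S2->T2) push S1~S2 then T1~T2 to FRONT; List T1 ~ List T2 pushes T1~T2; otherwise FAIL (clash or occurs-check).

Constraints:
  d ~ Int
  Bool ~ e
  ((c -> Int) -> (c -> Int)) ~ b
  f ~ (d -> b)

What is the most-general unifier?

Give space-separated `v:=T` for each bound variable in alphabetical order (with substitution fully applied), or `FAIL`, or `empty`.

Answer: b:=((c -> Int) -> (c -> Int)) d:=Int e:=Bool f:=(Int -> ((c -> Int) -> (c -> Int)))

Derivation:
step 1: unify d ~ Int  [subst: {-} | 3 pending]
  bind d := Int
step 2: unify Bool ~ e  [subst: {d:=Int} | 2 pending]
  bind e := Bool
step 3: unify ((c -> Int) -> (c -> Int)) ~ b  [subst: {d:=Int, e:=Bool} | 1 pending]
  bind b := ((c -> Int) -> (c -> Int))
step 4: unify f ~ (Int -> ((c -> Int) -> (c -> Int)))  [subst: {d:=Int, e:=Bool, b:=((c -> Int) -> (c -> Int))} | 0 pending]
  bind f := (Int -> ((c -> Int) -> (c -> Int)))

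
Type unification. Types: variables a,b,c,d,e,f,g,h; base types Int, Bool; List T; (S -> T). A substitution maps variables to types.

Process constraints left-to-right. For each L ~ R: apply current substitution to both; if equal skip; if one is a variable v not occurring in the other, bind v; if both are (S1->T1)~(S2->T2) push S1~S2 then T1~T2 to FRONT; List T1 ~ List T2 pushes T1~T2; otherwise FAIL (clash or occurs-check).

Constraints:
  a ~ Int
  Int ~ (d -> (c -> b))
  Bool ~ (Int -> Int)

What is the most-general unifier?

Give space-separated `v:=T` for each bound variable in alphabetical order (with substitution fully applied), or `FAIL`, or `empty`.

Answer: FAIL

Derivation:
step 1: unify a ~ Int  [subst: {-} | 2 pending]
  bind a := Int
step 2: unify Int ~ (d -> (c -> b))  [subst: {a:=Int} | 1 pending]
  clash: Int vs (d -> (c -> b))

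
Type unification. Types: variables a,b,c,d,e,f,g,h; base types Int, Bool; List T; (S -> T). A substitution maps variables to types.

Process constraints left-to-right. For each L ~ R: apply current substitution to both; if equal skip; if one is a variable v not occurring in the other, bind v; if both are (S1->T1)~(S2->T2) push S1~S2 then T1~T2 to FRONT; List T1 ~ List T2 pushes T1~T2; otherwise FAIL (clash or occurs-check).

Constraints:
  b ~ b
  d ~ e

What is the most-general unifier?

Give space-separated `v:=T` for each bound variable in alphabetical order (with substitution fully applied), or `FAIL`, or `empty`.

step 1: unify b ~ b  [subst: {-} | 1 pending]
  -> identical, skip
step 2: unify d ~ e  [subst: {-} | 0 pending]
  bind d := e

Answer: d:=e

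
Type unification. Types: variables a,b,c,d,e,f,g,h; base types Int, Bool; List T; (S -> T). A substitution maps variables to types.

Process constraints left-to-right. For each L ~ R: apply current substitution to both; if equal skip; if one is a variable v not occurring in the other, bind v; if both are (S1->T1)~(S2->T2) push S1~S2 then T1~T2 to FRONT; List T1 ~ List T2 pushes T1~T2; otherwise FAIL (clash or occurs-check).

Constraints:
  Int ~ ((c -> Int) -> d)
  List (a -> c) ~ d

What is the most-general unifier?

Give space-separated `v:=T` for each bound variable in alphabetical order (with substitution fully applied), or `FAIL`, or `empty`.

Answer: FAIL

Derivation:
step 1: unify Int ~ ((c -> Int) -> d)  [subst: {-} | 1 pending]
  clash: Int vs ((c -> Int) -> d)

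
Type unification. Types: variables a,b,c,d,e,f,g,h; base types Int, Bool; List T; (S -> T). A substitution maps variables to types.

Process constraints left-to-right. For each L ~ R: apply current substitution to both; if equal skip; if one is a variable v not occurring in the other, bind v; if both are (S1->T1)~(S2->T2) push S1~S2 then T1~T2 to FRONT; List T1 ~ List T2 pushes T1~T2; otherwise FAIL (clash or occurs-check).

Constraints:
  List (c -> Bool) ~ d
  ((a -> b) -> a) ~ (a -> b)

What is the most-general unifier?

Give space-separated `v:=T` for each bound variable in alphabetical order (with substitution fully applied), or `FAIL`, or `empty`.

step 1: unify List (c -> Bool) ~ d  [subst: {-} | 1 pending]
  bind d := List (c -> Bool)
step 2: unify ((a -> b) -> a) ~ (a -> b)  [subst: {d:=List (c -> Bool)} | 0 pending]
  -> decompose arrow: push (a -> b)~a, a~b
step 3: unify (a -> b) ~ a  [subst: {d:=List (c -> Bool)} | 1 pending]
  occurs-check fail

Answer: FAIL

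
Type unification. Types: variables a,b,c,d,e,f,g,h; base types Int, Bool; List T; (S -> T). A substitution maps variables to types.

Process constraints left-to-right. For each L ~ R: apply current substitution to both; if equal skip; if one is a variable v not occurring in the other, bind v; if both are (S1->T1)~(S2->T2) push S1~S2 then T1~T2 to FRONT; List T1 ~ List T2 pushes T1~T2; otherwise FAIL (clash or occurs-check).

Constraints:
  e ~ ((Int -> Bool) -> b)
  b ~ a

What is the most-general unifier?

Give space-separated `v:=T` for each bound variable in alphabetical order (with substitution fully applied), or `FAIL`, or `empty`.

Answer: b:=a e:=((Int -> Bool) -> a)

Derivation:
step 1: unify e ~ ((Int -> Bool) -> b)  [subst: {-} | 1 pending]
  bind e := ((Int -> Bool) -> b)
step 2: unify b ~ a  [subst: {e:=((Int -> Bool) -> b)} | 0 pending]
  bind b := a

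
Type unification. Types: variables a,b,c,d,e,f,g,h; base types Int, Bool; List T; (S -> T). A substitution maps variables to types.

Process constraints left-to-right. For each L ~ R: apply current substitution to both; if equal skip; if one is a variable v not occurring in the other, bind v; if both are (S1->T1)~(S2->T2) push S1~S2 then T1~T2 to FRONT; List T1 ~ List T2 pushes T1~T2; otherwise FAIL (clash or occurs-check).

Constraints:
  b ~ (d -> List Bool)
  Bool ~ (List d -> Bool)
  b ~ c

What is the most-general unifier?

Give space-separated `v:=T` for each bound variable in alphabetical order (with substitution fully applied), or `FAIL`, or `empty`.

Answer: FAIL

Derivation:
step 1: unify b ~ (d -> List Bool)  [subst: {-} | 2 pending]
  bind b := (d -> List Bool)
step 2: unify Bool ~ (List d -> Bool)  [subst: {b:=(d -> List Bool)} | 1 pending]
  clash: Bool vs (List d -> Bool)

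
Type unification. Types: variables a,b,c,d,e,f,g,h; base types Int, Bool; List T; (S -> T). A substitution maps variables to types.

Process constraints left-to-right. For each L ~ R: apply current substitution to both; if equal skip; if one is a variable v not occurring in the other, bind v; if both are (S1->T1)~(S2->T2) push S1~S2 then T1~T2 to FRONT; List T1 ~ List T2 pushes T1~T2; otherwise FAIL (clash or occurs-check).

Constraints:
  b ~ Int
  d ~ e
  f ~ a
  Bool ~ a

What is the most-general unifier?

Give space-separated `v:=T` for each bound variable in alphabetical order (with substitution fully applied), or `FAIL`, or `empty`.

Answer: a:=Bool b:=Int d:=e f:=Bool

Derivation:
step 1: unify b ~ Int  [subst: {-} | 3 pending]
  bind b := Int
step 2: unify d ~ e  [subst: {b:=Int} | 2 pending]
  bind d := e
step 3: unify f ~ a  [subst: {b:=Int, d:=e} | 1 pending]
  bind f := a
step 4: unify Bool ~ a  [subst: {b:=Int, d:=e, f:=a} | 0 pending]
  bind a := Bool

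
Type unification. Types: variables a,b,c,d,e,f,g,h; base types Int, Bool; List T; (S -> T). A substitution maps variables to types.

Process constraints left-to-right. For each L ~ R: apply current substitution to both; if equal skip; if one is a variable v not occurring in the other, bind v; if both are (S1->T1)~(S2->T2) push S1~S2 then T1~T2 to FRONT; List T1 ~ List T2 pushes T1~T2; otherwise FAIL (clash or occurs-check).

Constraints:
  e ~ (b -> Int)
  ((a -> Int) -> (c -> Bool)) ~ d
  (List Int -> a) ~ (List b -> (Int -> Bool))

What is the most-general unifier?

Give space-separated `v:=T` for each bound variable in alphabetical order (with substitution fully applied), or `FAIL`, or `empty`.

Answer: a:=(Int -> Bool) b:=Int d:=(((Int -> Bool) -> Int) -> (c -> Bool)) e:=(Int -> Int)

Derivation:
step 1: unify e ~ (b -> Int)  [subst: {-} | 2 pending]
  bind e := (b -> Int)
step 2: unify ((a -> Int) -> (c -> Bool)) ~ d  [subst: {e:=(b -> Int)} | 1 pending]
  bind d := ((a -> Int) -> (c -> Bool))
step 3: unify (List Int -> a) ~ (List b -> (Int -> Bool))  [subst: {e:=(b -> Int), d:=((a -> Int) -> (c -> Bool))} | 0 pending]
  -> decompose arrow: push List Int~List b, a~(Int -> Bool)
step 4: unify List Int ~ List b  [subst: {e:=(b -> Int), d:=((a -> Int) -> (c -> Bool))} | 1 pending]
  -> decompose List: push Int~b
step 5: unify Int ~ b  [subst: {e:=(b -> Int), d:=((a -> Int) -> (c -> Bool))} | 1 pending]
  bind b := Int
step 6: unify a ~ (Int -> Bool)  [subst: {e:=(b -> Int), d:=((a -> Int) -> (c -> Bool)), b:=Int} | 0 pending]
  bind a := (Int -> Bool)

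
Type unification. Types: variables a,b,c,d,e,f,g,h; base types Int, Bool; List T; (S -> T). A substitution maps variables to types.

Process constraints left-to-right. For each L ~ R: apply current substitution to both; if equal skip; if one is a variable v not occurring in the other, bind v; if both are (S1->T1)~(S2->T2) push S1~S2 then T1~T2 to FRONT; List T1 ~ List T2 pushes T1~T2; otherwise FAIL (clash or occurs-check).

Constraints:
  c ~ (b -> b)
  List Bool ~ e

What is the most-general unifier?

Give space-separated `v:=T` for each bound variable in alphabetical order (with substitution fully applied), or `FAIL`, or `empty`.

Answer: c:=(b -> b) e:=List Bool

Derivation:
step 1: unify c ~ (b -> b)  [subst: {-} | 1 pending]
  bind c := (b -> b)
step 2: unify List Bool ~ e  [subst: {c:=(b -> b)} | 0 pending]
  bind e := List Bool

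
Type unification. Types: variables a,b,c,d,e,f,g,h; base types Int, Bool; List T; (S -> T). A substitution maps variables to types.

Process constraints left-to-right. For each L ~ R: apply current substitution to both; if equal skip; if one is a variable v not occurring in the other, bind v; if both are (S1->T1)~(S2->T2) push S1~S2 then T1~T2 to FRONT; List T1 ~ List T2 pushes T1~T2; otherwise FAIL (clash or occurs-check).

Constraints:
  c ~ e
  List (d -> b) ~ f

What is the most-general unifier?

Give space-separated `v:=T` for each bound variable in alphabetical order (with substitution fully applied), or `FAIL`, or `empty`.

Answer: c:=e f:=List (d -> b)

Derivation:
step 1: unify c ~ e  [subst: {-} | 1 pending]
  bind c := e
step 2: unify List (d -> b) ~ f  [subst: {c:=e} | 0 pending]
  bind f := List (d -> b)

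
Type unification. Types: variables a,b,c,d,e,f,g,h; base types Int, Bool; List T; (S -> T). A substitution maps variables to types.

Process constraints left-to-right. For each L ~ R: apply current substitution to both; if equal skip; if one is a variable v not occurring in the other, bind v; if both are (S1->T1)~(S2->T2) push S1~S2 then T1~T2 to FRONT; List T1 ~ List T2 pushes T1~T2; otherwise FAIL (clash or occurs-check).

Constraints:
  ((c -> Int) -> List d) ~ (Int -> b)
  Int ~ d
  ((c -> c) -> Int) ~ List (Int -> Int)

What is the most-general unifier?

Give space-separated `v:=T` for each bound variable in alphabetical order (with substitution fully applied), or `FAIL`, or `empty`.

Answer: FAIL

Derivation:
step 1: unify ((c -> Int) -> List d) ~ (Int -> b)  [subst: {-} | 2 pending]
  -> decompose arrow: push (c -> Int)~Int, List d~b
step 2: unify (c -> Int) ~ Int  [subst: {-} | 3 pending]
  clash: (c -> Int) vs Int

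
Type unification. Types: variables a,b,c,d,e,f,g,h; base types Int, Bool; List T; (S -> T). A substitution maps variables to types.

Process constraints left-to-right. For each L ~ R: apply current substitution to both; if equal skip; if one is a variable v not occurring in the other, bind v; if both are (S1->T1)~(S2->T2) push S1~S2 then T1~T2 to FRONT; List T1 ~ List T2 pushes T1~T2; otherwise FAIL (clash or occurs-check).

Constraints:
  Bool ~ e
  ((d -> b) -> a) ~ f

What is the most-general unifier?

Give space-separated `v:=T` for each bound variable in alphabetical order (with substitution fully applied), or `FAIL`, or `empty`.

Answer: e:=Bool f:=((d -> b) -> a)

Derivation:
step 1: unify Bool ~ e  [subst: {-} | 1 pending]
  bind e := Bool
step 2: unify ((d -> b) -> a) ~ f  [subst: {e:=Bool} | 0 pending]
  bind f := ((d -> b) -> a)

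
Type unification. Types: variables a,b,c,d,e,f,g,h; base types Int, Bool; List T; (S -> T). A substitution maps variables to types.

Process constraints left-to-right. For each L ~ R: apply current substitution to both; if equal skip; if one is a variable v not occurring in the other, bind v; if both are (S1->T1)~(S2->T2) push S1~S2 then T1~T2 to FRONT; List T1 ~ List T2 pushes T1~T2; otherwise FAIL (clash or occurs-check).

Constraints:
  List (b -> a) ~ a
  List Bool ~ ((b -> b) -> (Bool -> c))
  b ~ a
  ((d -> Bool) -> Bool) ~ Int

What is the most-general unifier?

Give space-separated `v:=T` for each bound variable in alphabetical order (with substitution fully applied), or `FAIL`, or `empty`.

step 1: unify List (b -> a) ~ a  [subst: {-} | 3 pending]
  occurs-check fail

Answer: FAIL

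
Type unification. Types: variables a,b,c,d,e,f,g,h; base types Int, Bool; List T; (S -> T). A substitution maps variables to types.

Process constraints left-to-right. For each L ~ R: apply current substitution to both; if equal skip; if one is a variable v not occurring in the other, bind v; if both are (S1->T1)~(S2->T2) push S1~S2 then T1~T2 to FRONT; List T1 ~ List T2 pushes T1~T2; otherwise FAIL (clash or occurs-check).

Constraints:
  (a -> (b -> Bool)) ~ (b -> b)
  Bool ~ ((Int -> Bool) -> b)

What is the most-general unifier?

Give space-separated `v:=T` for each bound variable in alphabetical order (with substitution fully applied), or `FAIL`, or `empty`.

Answer: FAIL

Derivation:
step 1: unify (a -> (b -> Bool)) ~ (b -> b)  [subst: {-} | 1 pending]
  -> decompose arrow: push a~b, (b -> Bool)~b
step 2: unify a ~ b  [subst: {-} | 2 pending]
  bind a := b
step 3: unify (b -> Bool) ~ b  [subst: {a:=b} | 1 pending]
  occurs-check fail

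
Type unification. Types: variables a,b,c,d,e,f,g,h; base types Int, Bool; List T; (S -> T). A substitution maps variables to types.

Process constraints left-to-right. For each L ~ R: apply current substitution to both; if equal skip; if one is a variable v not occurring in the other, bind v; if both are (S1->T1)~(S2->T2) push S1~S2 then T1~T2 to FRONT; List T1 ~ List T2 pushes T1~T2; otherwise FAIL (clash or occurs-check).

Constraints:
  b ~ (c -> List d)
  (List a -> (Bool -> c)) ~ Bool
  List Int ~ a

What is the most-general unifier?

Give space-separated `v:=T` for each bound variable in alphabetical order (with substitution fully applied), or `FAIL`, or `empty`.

Answer: FAIL

Derivation:
step 1: unify b ~ (c -> List d)  [subst: {-} | 2 pending]
  bind b := (c -> List d)
step 2: unify (List a -> (Bool -> c)) ~ Bool  [subst: {b:=(c -> List d)} | 1 pending]
  clash: (List a -> (Bool -> c)) vs Bool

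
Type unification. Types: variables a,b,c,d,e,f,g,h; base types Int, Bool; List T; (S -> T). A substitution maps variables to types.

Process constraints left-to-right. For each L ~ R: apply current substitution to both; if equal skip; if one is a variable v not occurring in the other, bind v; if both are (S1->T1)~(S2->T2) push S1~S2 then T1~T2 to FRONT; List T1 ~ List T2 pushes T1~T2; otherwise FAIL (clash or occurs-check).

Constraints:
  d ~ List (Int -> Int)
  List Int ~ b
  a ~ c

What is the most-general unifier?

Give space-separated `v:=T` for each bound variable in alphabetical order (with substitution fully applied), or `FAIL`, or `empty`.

step 1: unify d ~ List (Int -> Int)  [subst: {-} | 2 pending]
  bind d := List (Int -> Int)
step 2: unify List Int ~ b  [subst: {d:=List (Int -> Int)} | 1 pending]
  bind b := List Int
step 3: unify a ~ c  [subst: {d:=List (Int -> Int), b:=List Int} | 0 pending]
  bind a := c

Answer: a:=c b:=List Int d:=List (Int -> Int)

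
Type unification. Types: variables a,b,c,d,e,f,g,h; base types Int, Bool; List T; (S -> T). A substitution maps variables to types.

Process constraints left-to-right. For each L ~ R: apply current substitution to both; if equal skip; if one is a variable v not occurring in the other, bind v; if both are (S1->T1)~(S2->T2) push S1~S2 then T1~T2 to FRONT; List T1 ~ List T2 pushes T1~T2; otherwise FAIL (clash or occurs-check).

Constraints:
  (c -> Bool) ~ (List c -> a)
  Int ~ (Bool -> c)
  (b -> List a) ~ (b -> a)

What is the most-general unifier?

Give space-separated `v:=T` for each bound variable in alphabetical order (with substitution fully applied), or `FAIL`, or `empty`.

step 1: unify (c -> Bool) ~ (List c -> a)  [subst: {-} | 2 pending]
  -> decompose arrow: push c~List c, Bool~a
step 2: unify c ~ List c  [subst: {-} | 3 pending]
  occurs-check fail: c in List c

Answer: FAIL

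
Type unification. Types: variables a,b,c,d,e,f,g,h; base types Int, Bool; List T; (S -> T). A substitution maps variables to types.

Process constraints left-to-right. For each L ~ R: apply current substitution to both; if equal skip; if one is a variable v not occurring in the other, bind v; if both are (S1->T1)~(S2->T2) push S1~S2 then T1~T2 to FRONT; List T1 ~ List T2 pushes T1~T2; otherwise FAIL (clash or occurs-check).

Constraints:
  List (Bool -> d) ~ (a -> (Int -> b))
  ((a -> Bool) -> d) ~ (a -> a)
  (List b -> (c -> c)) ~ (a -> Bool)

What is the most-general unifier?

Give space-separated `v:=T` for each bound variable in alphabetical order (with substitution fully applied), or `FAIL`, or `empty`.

Answer: FAIL

Derivation:
step 1: unify List (Bool -> d) ~ (a -> (Int -> b))  [subst: {-} | 2 pending]
  clash: List (Bool -> d) vs (a -> (Int -> b))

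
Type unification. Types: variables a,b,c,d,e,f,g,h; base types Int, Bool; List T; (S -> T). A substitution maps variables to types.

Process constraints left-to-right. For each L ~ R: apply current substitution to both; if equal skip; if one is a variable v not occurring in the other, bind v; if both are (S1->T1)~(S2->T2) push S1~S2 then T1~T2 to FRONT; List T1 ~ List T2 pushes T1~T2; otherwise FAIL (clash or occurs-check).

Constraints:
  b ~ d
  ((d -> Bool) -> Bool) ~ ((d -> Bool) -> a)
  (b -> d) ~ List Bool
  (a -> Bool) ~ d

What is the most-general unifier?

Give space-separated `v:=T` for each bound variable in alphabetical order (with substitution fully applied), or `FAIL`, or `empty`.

step 1: unify b ~ d  [subst: {-} | 3 pending]
  bind b := d
step 2: unify ((d -> Bool) -> Bool) ~ ((d -> Bool) -> a)  [subst: {b:=d} | 2 pending]
  -> decompose arrow: push (d -> Bool)~(d -> Bool), Bool~a
step 3: unify (d -> Bool) ~ (d -> Bool)  [subst: {b:=d} | 3 pending]
  -> identical, skip
step 4: unify Bool ~ a  [subst: {b:=d} | 2 pending]
  bind a := Bool
step 5: unify (d -> d) ~ List Bool  [subst: {b:=d, a:=Bool} | 1 pending]
  clash: (d -> d) vs List Bool

Answer: FAIL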